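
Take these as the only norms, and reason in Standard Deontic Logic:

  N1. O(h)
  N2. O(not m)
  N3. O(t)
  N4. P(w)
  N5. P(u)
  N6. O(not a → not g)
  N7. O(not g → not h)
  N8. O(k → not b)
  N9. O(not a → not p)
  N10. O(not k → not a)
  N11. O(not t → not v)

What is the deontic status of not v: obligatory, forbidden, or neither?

Neither

Premise 11 is O(not t → not v), but O(not t) is not derivable from the premises, so it does not yield O(not v).
No premise or chain of K-axiom applications forces O(not v), and none forces O(v). So not v is neither obligatory nor forbidden under these norms.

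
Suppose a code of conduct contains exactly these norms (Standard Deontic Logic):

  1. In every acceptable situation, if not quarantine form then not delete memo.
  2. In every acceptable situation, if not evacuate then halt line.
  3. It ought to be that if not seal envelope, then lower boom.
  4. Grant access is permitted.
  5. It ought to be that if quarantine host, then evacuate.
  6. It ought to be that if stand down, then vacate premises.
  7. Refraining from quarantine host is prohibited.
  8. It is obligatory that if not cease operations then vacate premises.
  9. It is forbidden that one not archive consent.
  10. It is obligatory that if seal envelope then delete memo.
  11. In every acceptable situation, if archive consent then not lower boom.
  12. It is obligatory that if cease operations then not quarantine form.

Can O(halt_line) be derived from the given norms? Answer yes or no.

No

Premise 2 is O(¬evacuate → halt_line), but O(¬evacuate) is not derivable from the premises, so it does not yield O(halt_line).
No other premise forces O(halt_line). An ideal world satisfying every premise can still have halt_line false, so O(halt_line) is not derivable.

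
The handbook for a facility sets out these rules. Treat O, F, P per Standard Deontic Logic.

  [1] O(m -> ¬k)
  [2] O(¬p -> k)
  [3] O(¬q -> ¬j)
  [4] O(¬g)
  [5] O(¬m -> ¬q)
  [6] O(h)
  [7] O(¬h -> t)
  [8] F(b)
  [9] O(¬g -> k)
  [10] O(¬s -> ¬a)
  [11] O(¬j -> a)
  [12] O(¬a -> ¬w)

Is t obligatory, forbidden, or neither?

Premise 7 is O(¬h -> t), but O(¬h) is not derivable from the premises, so it does not yield O(t).
No premise or chain of K-axiom applications forces O(t), and none forces O(¬t). So t is neither obligatory nor forbidden under these norms.

Neither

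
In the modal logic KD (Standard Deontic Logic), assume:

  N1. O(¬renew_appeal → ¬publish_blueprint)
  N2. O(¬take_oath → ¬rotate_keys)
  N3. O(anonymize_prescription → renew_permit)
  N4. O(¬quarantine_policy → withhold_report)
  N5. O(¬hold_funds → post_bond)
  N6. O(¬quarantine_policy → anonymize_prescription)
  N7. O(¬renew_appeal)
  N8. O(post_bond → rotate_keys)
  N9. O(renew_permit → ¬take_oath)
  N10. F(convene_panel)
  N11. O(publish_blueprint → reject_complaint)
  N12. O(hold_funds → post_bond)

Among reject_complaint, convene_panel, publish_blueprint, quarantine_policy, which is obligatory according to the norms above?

quarantine_policy

Premises 12 and 5 are O(hold_funds → post_bond) and O(¬hold_funds → post_bond); every ideal world satisfies hold_funds or ¬hold_funds, so in either case post_bond holds — hence O(post_bond).
Applying K to premise 8 (O(post_bond → rotate_keys)) and O(post_bond) yields O(rotate_keys).
The contrapositive of premise 2 (O(¬take_oath → ¬rotate_keys)) is O(rotate_keys → take_oath), and O(rotate_keys) is already established, so O(take_oath).
Premise 9 is O(renew_permit → ¬take_oath); contrapositively O(take_oath → ¬renew_permit). Since O(take_oath) holds, K gives O(¬renew_permit).
Premise 3, O(anonymize_prescription → renew_permit), contraposes to O(¬renew_permit → ¬anonymize_prescription); with O(¬renew_permit) we get O(¬anonymize_prescription).
Premise 6, O(¬quarantine_policy → anonymize_prescription), contraposes to O(¬anonymize_prescription → quarantine_policy); with O(¬anonymize_prescription) we get O(quarantine_policy).
So O(quarantine_policy) holds — quarantine_policy is obligatory. None of the other listed options is made obligatory by any chain of premises.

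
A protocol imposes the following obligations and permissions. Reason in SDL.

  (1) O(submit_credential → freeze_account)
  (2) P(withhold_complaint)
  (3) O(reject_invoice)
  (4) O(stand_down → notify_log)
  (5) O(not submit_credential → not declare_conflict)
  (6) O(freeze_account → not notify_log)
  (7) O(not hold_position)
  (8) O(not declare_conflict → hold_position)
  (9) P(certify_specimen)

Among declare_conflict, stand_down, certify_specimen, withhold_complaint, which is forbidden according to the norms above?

stand_down

Premise 7 gives O(not hold_position).
Premise 8 is O(not declare_conflict → hold_position); contrapositively O(not hold_position → declare_conflict). Since O(not hold_position) holds, K gives O(declare_conflict).
Premise 5 is O(not submit_credential → not declare_conflict); contrapositively O(declare_conflict → submit_credential). Since O(declare_conflict) holds, K gives O(submit_credential).
With premise 1, O(submit_credential → freeze_account), the K-axiom yields O(freeze_account).
With premise 6, O(freeze_account → not notify_log), the K-axiom yields O(not notify_log).
Premise 4 is O(stand_down → notify_log); contrapositively O(not notify_log → not stand_down). Since O(not notify_log) holds, K gives O(not stand_down).
So O(not stand_down) holds, i.e. stand_down is forbidden. None of the other listed options is forbidden under the premises.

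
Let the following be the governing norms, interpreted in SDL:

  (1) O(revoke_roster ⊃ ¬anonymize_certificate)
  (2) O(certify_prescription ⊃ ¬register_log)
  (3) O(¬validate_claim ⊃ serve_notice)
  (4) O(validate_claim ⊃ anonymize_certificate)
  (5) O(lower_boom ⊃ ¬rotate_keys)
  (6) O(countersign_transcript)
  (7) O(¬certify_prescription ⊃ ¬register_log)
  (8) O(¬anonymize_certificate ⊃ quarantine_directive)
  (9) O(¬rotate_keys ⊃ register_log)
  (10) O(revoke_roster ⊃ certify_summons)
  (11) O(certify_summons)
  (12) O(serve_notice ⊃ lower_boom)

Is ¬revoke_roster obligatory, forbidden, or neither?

Premises 2 and 7 cover both cases: O(certify_prescription ⊃ ¬register_log) and O(¬certify_prescription ⊃ ¬register_log). Since certify_prescription ∨ ¬certify_prescription is a tautology, O(¬register_log) follows.
Premise 9 is O(¬rotate_keys ⊃ register_log); contrapositively O(¬register_log ⊃ rotate_keys). Since O(¬register_log) holds, K gives O(rotate_keys).
Premise 5, O(lower_boom ⊃ ¬rotate_keys), contraposes to O(rotate_keys ⊃ ¬lower_boom); with O(rotate_keys) we get O(¬lower_boom).
Premise 12, O(serve_notice ⊃ lower_boom), contraposes to O(¬lower_boom ⊃ ¬serve_notice); with O(¬lower_boom) we get O(¬serve_notice).
The contrapositive of premise 3 (O(¬validate_claim ⊃ serve_notice)) is O(¬serve_notice ⊃ validate_claim), and O(¬serve_notice) is already established, so O(validate_claim).
With premise 4, O(validate_claim ⊃ anonymize_certificate), the K-axiom yields O(anonymize_certificate).
Premise 1 is O(revoke_roster ⊃ ¬anonymize_certificate); contrapositively O(anonymize_certificate ⊃ ¬revoke_roster). Since O(anonymize_certificate) holds, K gives O(¬revoke_roster).
Premises 6, 8, 10, 11 do not contribute to this derivation.
Hence ¬revoke_roster is obligatory.

Obligatory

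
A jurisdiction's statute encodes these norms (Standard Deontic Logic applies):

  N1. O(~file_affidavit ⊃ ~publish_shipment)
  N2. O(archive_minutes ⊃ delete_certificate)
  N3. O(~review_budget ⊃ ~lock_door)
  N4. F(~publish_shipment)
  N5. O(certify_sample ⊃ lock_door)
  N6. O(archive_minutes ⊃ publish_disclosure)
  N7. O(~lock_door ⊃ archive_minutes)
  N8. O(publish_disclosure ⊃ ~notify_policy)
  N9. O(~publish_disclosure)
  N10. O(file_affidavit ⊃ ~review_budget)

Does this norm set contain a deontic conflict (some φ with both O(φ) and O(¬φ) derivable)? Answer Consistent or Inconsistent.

From premise 9 we have O(~publish_disclosure).
Premise 6, O(archive_minutes ⊃ publish_disclosure), contraposes to O(~publish_disclosure ⊃ ~archive_minutes); with O(~publish_disclosure) we get O(~archive_minutes).
The contrapositive of premise 7 (O(~lock_door ⊃ archive_minutes)) is O(~archive_minutes ⊃ lock_door), and O(~archive_minutes) is already established, so O(lock_door).
Premise 3, O(~review_budget ⊃ ~lock_door), contraposes to O(lock_door ⊃ review_budget); with O(lock_door) we get O(review_budget).
Premise 10 is O(file_affidavit ⊃ ~review_budget); contrapositively O(review_budget ⊃ ~file_affidavit). Since O(review_budget) holds, K gives O(~file_affidavit).
With premise 1, O(~file_affidavit ⊃ ~publish_shipment), the K-axiom yields O(~publish_shipment).
Yet premise 4 is F(~publish_shipment), i.e. O(publish_shipment).
We now have both O(~publish_shipment) and O(publish_shipment) — publish_shipment is simultaneously obligatory and forbidden, violating the D-axiom.

Inconsistent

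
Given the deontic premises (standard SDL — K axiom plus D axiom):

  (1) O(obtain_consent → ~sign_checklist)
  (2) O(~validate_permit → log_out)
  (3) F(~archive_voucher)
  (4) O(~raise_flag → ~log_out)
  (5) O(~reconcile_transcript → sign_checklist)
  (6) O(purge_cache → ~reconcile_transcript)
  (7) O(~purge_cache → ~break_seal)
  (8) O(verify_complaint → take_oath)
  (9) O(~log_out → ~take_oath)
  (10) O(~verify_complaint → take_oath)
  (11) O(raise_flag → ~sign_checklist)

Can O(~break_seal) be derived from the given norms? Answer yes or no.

By case analysis on ~verify_complaint: premise 10 gives O(~verify_complaint → take_oath) and premise 8 gives O(verify_complaint → take_oath), so O(take_oath) either way.
The contrapositive of premise 9 (O(~log_out → ~take_oath)) is O(take_oath → log_out), and O(take_oath) is already established, so O(log_out).
Premise 4 is O(~raise_flag → ~log_out); contrapositively O(log_out → raise_flag). Since O(log_out) holds, K gives O(raise_flag).
Applying K to premise 11 (O(raise_flag → ~sign_checklist)) and O(raise_flag) yields O(~sign_checklist).
Premise 5 is O(~reconcile_transcript → sign_checklist); contrapositively O(~sign_checklist → reconcile_transcript). Since O(~sign_checklist) holds, K gives O(reconcile_transcript).
Premise 6 is O(purge_cache → ~reconcile_transcript); contrapositively O(reconcile_transcript → ~purge_cache). Since O(reconcile_transcript) holds, K gives O(~purge_cache).
With premise 7, O(~purge_cache → ~break_seal), the K-axiom yields O(~break_seal).
Premises 1, 2, 3 do not contribute to this derivation.
So O(~break_seal) follows.

Yes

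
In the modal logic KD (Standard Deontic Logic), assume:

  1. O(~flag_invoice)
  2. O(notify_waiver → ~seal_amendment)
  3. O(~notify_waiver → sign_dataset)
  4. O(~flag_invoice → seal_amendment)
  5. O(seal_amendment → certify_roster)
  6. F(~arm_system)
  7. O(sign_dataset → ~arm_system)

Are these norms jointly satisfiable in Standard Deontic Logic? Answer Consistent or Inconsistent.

Inconsistent

Premise 6, F(~arm_system), is equivalent to O(arm_system).
Premise 7 is O(sign_dataset → ~arm_system); contrapositively O(arm_system → ~sign_dataset). Since O(arm_system) holds, K gives O(~sign_dataset).
Premise 3 is O(~notify_waiver → sign_dataset); contrapositively O(~sign_dataset → notify_waiver). Since O(~sign_dataset) holds, K gives O(notify_waiver).
With premise 2, O(notify_waiver → ~seal_amendment), the K-axiom yields O(~seal_amendment).
The contrapositive of premise 4 (O(~flag_invoice → seal_amendment)) is O(~seal_amendment → flag_invoice), and O(~seal_amendment) is already established, so O(flag_invoice).
But premise 1 directly asserts O(~flag_invoice).
We now have both O(flag_invoice) and O(~flag_invoice) — flag_invoice is simultaneously obligatory and forbidden, violating the D-axiom.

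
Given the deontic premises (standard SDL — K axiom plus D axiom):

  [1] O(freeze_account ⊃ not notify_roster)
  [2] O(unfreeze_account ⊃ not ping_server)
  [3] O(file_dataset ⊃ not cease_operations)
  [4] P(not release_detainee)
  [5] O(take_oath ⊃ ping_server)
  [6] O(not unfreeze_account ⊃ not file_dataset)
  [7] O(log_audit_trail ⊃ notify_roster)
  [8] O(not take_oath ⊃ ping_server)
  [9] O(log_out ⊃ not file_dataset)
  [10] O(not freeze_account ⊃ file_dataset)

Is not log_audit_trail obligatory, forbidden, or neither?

Obligatory

Premises 8 and 5 cover both cases: O(not take_oath ⊃ ping_server) and O(take_oath ⊃ ping_server). Since not take_oath ∨ take_oath is a tautology, O(ping_server) follows.
The contrapositive of premise 2 (O(unfreeze_account ⊃ not ping_server)) is O(ping_server ⊃ not unfreeze_account), and O(ping_server) is already established, so O(not unfreeze_account).
From O(not unfreeze_account) and premise 6, O(not unfreeze_account ⊃ not file_dataset), we obtain O(not file_dataset).
Premise 10 is O(not freeze_account ⊃ file_dataset); contrapositively O(not file_dataset ⊃ freeze_account). Since O(not file_dataset) holds, K gives O(freeze_account).
With premise 1, O(freeze_account ⊃ not notify_roster), the K-axiom yields O(not notify_roster).
The contrapositive of premise 7 (O(log_audit_trail ⊃ notify_roster)) is O(not notify_roster ⊃ not log_audit_trail), and O(not notify_roster) is already established, so O(not log_audit_trail).
Premises 3, 4, 9 do not contribute to this derivation.
Hence not log_audit_trail is obligatory.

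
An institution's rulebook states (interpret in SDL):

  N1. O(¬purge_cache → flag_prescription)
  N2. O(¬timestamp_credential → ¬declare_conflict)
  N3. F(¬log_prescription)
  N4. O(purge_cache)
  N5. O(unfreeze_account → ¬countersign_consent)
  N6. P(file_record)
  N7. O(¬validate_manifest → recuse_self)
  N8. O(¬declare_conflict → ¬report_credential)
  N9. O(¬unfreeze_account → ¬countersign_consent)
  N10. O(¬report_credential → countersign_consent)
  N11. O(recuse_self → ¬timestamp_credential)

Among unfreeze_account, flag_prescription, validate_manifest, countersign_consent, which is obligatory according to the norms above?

Premises 5 and 9 are O(unfreeze_account → ¬countersign_consent) and O(¬unfreeze_account → ¬countersign_consent); every ideal world satisfies unfreeze_account or ¬unfreeze_account, so in either case ¬countersign_consent holds — hence O(¬countersign_consent).
Premise 10 is O(¬report_credential → countersign_consent); contrapositively O(¬countersign_consent → report_credential). Since O(¬countersign_consent) holds, K gives O(report_credential).
Premise 8, O(¬declare_conflict → ¬report_credential), contraposes to O(report_credential → declare_conflict); with O(report_credential) we get O(declare_conflict).
Premise 2 is O(¬timestamp_credential → ¬declare_conflict); contrapositively O(declare_conflict → timestamp_credential). Since O(declare_conflict) holds, K gives O(timestamp_credential).
Premise 11 is O(recuse_self → ¬timestamp_credential); contrapositively O(timestamp_credential → ¬recuse_self). Since O(timestamp_credential) holds, K gives O(¬recuse_self).
The contrapositive of premise 7 (O(¬validate_manifest → recuse_self)) is O(¬recuse_self → validate_manifest), and O(¬recuse_self) is already established, so O(validate_manifest).
So O(validate_manifest) holds — validate_manifest is obligatory. None of the other listed options is made obligatory by any chain of premises.

validate_manifest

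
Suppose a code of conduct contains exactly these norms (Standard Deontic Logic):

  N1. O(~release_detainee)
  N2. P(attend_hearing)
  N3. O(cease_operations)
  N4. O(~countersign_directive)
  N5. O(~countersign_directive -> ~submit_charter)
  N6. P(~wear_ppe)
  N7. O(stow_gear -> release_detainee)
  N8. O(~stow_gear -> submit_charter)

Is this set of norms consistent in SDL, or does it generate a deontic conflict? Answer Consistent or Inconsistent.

Premise 4 gives O(~countersign_directive).
Applying K to premise 5 (O(~countersign_directive -> ~submit_charter)) and O(~countersign_directive) yields O(~submit_charter).
Premise 8 is O(~stow_gear -> submit_charter); contrapositively O(~submit_charter -> stow_gear). Since O(~submit_charter) holds, K gives O(stow_gear).
Premise 7 is O(stow_gear -> release_detainee); since O(stow_gear), deontic closure gives O(release_detainee).
However, premise 1 gives O(~release_detainee).
We now have both O(release_detainee) and O(~release_detainee) — release_detainee is simultaneously obligatory and forbidden, violating the D-axiom.

Inconsistent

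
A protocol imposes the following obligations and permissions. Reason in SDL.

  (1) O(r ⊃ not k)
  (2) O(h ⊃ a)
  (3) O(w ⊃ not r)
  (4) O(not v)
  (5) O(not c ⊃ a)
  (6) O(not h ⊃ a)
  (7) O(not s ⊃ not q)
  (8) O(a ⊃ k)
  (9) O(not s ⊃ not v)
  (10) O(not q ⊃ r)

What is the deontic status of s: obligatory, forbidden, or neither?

Premises 2 and 6 cover both cases: O(h ⊃ a) and O(not h ⊃ a). Since h ∨ not h is a tautology, O(a) follows.
With premise 8, O(a ⊃ k), the K-axiom yields O(k).
The contrapositive of premise 1 (O(r ⊃ not k)) is O(k ⊃ not r), and O(k) is already established, so O(not r).
Premise 10, O(not q ⊃ r), contraposes to O(not r ⊃ q); with O(not r) we get O(q).
Premise 7 is O(not s ⊃ not q); contrapositively O(q ⊃ s). Since O(q) holds, K gives O(s).
Premises 3, 4, 5, 9 do not contribute to this derivation.
Hence s is obligatory.

Obligatory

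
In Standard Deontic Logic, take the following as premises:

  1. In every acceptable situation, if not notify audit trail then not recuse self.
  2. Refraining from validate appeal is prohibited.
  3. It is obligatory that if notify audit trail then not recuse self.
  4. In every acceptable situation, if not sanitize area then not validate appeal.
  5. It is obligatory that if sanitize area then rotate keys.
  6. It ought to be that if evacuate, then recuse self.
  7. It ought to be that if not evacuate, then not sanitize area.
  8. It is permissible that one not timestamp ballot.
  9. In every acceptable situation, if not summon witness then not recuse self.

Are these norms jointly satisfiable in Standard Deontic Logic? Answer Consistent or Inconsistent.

Inconsistent

Premises 1 and 3 cover both cases: O(¬notify_audit_trail → ¬recuse_self) and O(notify_audit_trail → ¬recuse_self). Since ¬notify_audit_trail ∨ notify_audit_trail is a tautology, O(¬recuse_self) follows.
The contrapositive of premise 6 (O(evacuate → recuse_self)) is O(¬recuse_self → ¬evacuate), and O(¬recuse_self) is already established, so O(¬evacuate).
Applying K to premise 7 (O(¬evacuate → ¬sanitize_area)) and O(¬evacuate) yields O(¬sanitize_area).
With premise 4, O(¬sanitize_area → ¬validate_appeal), the K-axiom yields O(¬validate_appeal).
Yet premise 2 is F(¬validate_appeal), i.e. O(validate_appeal).
We now have both O(¬validate_appeal) and O(validate_appeal) — validate_appeal is simultaneously obligatory and forbidden, violating the D-axiom.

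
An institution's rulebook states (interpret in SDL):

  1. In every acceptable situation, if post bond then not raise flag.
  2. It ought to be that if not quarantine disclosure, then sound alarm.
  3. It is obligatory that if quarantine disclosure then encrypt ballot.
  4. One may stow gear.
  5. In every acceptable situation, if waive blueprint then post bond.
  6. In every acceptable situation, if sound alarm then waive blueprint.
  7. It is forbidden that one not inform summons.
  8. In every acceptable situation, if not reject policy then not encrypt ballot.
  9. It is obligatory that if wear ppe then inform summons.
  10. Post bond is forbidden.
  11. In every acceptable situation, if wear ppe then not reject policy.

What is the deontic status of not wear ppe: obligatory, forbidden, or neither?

Premise 10 is F(post_bond), i.e. O(¬post_bond).
Premise 5 is O(waive_blueprint → post_bond); contrapositively O(¬post_bond → ¬waive_blueprint). Since O(¬post_bond) holds, K gives O(¬waive_blueprint).
The contrapositive of premise 6 (O(sound_alarm → waive_blueprint)) is O(¬waive_blueprint → ¬sound_alarm), and O(¬waive_blueprint) is already established, so O(¬sound_alarm).
Premise 2 is O(¬quarantine_disclosure → sound_alarm); contrapositively O(¬sound_alarm → quarantine_disclosure). Since O(¬sound_alarm) holds, K gives O(quarantine_disclosure).
Premise 3 is O(quarantine_disclosure → encrypt_ballot); since O(quarantine_disclosure), deontic closure gives O(encrypt_ballot).
Premise 8, O(¬reject_policy → ¬encrypt_ballot), contraposes to O(encrypt_ballot → reject_policy); with O(encrypt_ballot) we get O(reject_policy).
Premise 11 is O(wear_ppe → ¬reject_policy); contrapositively O(reject_policy → ¬wear_ppe). Since O(reject_policy) holds, K gives O(¬wear_ppe).
Premises 1, 4, 7, 9 do not contribute to this derivation.
Hence ¬wear_ppe is obligatory.

Obligatory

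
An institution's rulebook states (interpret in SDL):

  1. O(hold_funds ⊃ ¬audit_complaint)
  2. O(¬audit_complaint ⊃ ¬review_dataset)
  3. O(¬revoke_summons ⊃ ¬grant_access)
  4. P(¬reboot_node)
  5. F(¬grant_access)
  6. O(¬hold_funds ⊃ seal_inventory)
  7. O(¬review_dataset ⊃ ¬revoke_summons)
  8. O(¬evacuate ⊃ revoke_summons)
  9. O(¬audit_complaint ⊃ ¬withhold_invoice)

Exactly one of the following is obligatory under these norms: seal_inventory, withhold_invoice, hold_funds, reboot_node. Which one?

seal_inventory

Premise 5 is F(¬grant_access), i.e. O(grant_access).
Premise 3, O(¬revoke_summons ⊃ ¬grant_access), contraposes to O(grant_access ⊃ revoke_summons); with O(grant_access) we get O(revoke_summons).
The contrapositive of premise 7 (O(¬review_dataset ⊃ ¬revoke_summons)) is O(revoke_summons ⊃ review_dataset), and O(revoke_summons) is already established, so O(review_dataset).
Premise 2 is O(¬audit_complaint ⊃ ¬review_dataset); contrapositively O(review_dataset ⊃ audit_complaint). Since O(review_dataset) holds, K gives O(audit_complaint).
The contrapositive of premise 1 (O(hold_funds ⊃ ¬audit_complaint)) is O(audit_complaint ⊃ ¬hold_funds), and O(audit_complaint) is already established, so O(¬hold_funds).
Premise 6 is O(¬hold_funds ⊃ seal_inventory); since O(¬hold_funds), deontic closure gives O(seal_inventory).
So O(seal_inventory) holds — seal_inventory is obligatory. None of the other listed options is made obligatory by any chain of premises.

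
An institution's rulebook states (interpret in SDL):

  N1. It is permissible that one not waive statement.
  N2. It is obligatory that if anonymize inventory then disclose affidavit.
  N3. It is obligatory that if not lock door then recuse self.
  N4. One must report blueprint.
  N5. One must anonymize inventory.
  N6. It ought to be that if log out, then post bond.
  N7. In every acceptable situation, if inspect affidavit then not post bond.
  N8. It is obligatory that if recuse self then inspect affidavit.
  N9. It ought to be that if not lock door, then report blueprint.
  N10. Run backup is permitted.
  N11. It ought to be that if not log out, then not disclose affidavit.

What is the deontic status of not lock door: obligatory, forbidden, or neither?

Premise 5 gives O(anonymize_inventory).
Applying K to premise 2 (O(anonymize_inventory → disclose_affidavit)) and O(anonymize_inventory) yields O(disclose_affidavit).
Premise 11, O(¬log_out → ¬disclose_affidavit), contraposes to O(disclose_affidavit → log_out); with O(disclose_affidavit) we get O(log_out).
Applying K to premise 6 (O(log_out → post_bond)) and O(log_out) yields O(post_bond).
Premise 7, O(inspect_affidavit → ¬post_bond), contraposes to O(post_bond → ¬inspect_affidavit); with O(post_bond) we get O(¬inspect_affidavit).
Premise 8, O(recuse_self → inspect_affidavit), contraposes to O(¬inspect_affidavit → ¬recuse_self); with O(¬inspect_affidavit) we get O(¬recuse_self).
The contrapositive of premise 3 (O(¬lock_door → recuse_self)) is O(¬recuse_self → lock_door), and O(¬recuse_self) is already established, so O(lock_door).
Premises 1, 4, 9, 10 do not contribute to this derivation.
Thus O(lock_door), which is F(¬lock_door): ¬lock_door is forbidden.

Forbidden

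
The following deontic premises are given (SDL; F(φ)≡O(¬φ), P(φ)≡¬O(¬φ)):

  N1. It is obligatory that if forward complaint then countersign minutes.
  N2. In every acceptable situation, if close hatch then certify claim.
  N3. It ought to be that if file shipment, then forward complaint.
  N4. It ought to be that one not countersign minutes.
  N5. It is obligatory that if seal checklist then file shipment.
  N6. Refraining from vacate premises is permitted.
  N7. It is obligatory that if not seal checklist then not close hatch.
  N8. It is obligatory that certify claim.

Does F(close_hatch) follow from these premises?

Yes

Premise 4 gives O(¬countersign_minutes).
Premise 1, O(forward_complaint → countersign_minutes), contraposes to O(¬countersign_minutes → ¬forward_complaint); with O(¬countersign_minutes) we get O(¬forward_complaint).
The contrapositive of premise 3 (O(file_shipment → forward_complaint)) is O(¬forward_complaint → ¬file_shipment), and O(¬forward_complaint) is already established, so O(¬file_shipment).
Premise 5 is O(seal_checklist → file_shipment); contrapositively O(¬file_shipment → ¬seal_checklist). Since O(¬file_shipment) holds, K gives O(¬seal_checklist).
Applying K to premise 7 (O(¬seal_checklist → ¬close_hatch)) and O(¬seal_checklist) yields O(¬close_hatch).
Premises 2, 6, 8 do not contribute to this derivation.
So O(¬close_hatch) holds, i.e. F(close_hatch). The claim follows.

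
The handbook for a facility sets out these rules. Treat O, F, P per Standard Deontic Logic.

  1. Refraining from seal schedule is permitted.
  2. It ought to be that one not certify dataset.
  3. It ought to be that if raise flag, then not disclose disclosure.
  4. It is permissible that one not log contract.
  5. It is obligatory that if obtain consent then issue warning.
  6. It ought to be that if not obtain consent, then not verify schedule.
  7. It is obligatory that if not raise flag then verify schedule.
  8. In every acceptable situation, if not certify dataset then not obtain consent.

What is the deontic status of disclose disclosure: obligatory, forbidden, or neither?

Premise 2 states O(¬certify_dataset) outright.
From O(¬certify_dataset) and premise 8, O(¬certify_dataset → ¬obtain_consent), we obtain O(¬obtain_consent).
From O(¬obtain_consent) and premise 6, O(¬obtain_consent → ¬verify_schedule), we obtain O(¬verify_schedule).
Premise 7 is O(¬raise_flag → verify_schedule); contrapositively O(¬verify_schedule → raise_flag). Since O(¬verify_schedule) holds, K gives O(raise_flag).
Applying K to premise 3 (O(raise_flag → ¬disclose_disclosure)) and O(raise_flag) yields O(¬disclose_disclosure).
Premises 1, 4, 5 do not contribute to this derivation.
Thus O(¬disclose_disclosure), which is F(disclose_disclosure): disclose_disclosure is forbidden.

Forbidden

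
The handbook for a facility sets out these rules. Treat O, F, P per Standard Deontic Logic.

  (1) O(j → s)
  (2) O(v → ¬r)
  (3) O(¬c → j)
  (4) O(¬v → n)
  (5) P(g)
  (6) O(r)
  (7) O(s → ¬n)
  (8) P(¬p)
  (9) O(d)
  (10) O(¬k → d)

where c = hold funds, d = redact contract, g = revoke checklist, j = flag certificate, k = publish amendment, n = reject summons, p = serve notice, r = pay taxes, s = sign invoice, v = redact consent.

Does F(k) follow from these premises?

Premise 10 is O(¬k → d); even if O(d) held, inferring O(¬k) would be affirming the consequent — invalid.
No other premise forces O(¬k). An ideal world satisfying every premise can still have k true, so F(k) is not derivable.

No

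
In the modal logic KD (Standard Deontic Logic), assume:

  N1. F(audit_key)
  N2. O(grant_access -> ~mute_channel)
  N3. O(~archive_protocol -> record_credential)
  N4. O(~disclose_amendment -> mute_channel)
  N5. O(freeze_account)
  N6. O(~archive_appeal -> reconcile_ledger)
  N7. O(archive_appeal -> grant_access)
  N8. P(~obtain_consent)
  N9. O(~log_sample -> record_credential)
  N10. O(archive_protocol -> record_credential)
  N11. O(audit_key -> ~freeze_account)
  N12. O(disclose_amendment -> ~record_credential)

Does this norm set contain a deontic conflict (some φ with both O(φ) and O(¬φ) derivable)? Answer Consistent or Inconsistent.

Premise 11 is O(audit_key -> ~freeze_account), but O(audit_key) is not derivable from the premises, so it does not yield O(~freeze_account).
So O(~freeze_account) is not derivable, and the apparent clash with O(freeze_account) does not arise.
A world satisfying every obligation exists (e.g. archive_appeal=false, archive_protocol=false, audit_key=false, disclose_amendment=false, freeze_account=true, grant_access=false, log_sample=false, mute_channel=true, obtain_consent=false, reconcile_ledger=true, record_credential=true); no atom is both obligatory and forbidden, so the set is consistent.

Consistent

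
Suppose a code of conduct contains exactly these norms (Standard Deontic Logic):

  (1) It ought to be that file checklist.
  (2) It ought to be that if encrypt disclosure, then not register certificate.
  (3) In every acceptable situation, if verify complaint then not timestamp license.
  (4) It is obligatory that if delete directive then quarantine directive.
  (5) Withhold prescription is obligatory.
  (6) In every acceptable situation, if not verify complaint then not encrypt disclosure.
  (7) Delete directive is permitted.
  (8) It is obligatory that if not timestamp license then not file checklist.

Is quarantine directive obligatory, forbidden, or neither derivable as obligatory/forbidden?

Neither

Premise 4 is O(delete_directive → quarantine_directive), but O(delete_directive) is not derivable from the premises (the permission P(delete_directive) asserts only ¬O(¬delete_directive), not O(delete_directive)), so it does not yield O(quarantine_directive).
No premise or chain of K-axiom applications forces O(quarantine_directive), and none forces O(¬quarantine_directive). So quarantine_directive is neither obligatory nor forbidden under these norms.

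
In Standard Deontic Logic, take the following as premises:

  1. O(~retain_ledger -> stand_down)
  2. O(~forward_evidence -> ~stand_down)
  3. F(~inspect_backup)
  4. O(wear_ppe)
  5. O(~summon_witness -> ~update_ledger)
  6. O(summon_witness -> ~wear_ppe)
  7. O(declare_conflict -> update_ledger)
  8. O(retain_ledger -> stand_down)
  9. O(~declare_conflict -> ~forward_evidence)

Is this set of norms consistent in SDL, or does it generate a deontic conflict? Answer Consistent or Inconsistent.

Premises 1 and 8 are O(~retain_ledger -> stand_down) and O(retain_ledger -> stand_down); every ideal world satisfies ~retain_ledger or retain_ledger, so in either case stand_down holds — hence O(stand_down).
Premise 2 is O(~forward_evidence -> ~stand_down); contrapositively O(stand_down -> forward_evidence). Since O(stand_down) holds, K gives O(forward_evidence).
The contrapositive of premise 9 (O(~declare_conflict -> ~forward_evidence)) is O(forward_evidence -> declare_conflict), and O(forward_evidence) is already established, so O(declare_conflict).
Applying K to premise 7 (O(declare_conflict -> update_ledger)) and O(declare_conflict) yields O(update_ledger).
Premise 5 is O(~summon_witness -> ~update_ledger); contrapositively O(update_ledger -> summon_witness). Since O(update_ledger) holds, K gives O(summon_witness).
Applying K to premise 6 (O(summon_witness -> ~wear_ppe)) and O(summon_witness) yields O(~wear_ppe).
But premise 4 directly asserts O(wear_ppe).
We now have both O(~wear_ppe) and O(wear_ppe) — wear_ppe is simultaneously obligatory and forbidden, violating the D-axiom.

Inconsistent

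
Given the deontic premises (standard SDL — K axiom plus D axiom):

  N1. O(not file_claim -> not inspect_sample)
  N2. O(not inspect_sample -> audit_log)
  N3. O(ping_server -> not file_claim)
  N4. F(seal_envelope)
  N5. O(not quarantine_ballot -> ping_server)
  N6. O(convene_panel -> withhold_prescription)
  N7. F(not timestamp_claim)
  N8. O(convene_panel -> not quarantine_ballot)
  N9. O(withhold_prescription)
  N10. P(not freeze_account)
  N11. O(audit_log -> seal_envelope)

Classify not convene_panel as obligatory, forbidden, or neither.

Obligatory

Premise 4 is F(seal_envelope), i.e. O(not seal_envelope).
Premise 11, O(audit_log -> seal_envelope), contraposes to O(not seal_envelope -> not audit_log); with O(not seal_envelope) we get O(not audit_log).
Premise 2 is O(not inspect_sample -> audit_log); contrapositively O(not audit_log -> inspect_sample). Since O(not audit_log) holds, K gives O(inspect_sample).
Premise 1, O(not file_claim -> not inspect_sample), contraposes to O(inspect_sample -> file_claim); with O(inspect_sample) we get O(file_claim).
Premise 3, O(ping_server -> not file_claim), contraposes to O(file_claim -> not ping_server); with O(file_claim) we get O(not ping_server).
Premise 5, O(not quarantine_ballot -> ping_server), contraposes to O(not ping_server -> quarantine_ballot); with O(not ping_server) we get O(quarantine_ballot).
Premise 8, O(convene_panel -> not quarantine_ballot), contraposes to O(quarantine_ballot -> not convene_panel); with O(quarantine_ballot) we get O(not convene_panel).
Premises 6, 7, 9, 10 do not contribute to this derivation.
Hence not convene_panel is obligatory.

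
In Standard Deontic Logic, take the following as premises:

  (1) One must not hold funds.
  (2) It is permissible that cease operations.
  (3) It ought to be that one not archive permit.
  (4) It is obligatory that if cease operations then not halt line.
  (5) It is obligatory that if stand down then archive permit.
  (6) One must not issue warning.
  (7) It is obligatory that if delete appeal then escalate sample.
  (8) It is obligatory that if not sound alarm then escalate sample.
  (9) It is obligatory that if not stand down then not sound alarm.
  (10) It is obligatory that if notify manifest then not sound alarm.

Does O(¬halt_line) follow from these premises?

No

Premise 4 is O(cease_operations → ¬halt_line), but O(cease_operations) is not derivable from the premises (the permission P(cease_operations) asserts only ¬O(¬cease_operations), not O(cease_operations)), so it does not yield O(¬halt_line).
No other premise forces O(¬halt_line). An ideal world satisfying every premise can still have ¬halt_line false, so O(¬halt_line) is not derivable.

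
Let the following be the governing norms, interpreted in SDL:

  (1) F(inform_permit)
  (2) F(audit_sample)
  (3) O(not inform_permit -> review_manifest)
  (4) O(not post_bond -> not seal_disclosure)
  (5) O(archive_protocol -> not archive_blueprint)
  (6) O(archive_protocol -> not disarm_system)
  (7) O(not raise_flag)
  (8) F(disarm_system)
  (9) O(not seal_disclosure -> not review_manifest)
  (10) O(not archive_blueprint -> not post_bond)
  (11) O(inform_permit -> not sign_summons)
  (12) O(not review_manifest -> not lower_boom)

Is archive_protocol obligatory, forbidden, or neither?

Forbidden

Premise 1, F(inform_permit), is equivalent to O(not inform_permit).
Applying K to premise 3 (O(not inform_permit -> review_manifest)) and O(not inform_permit) yields O(review_manifest).
Premise 9, O(not seal_disclosure -> not review_manifest), contraposes to O(review_manifest -> seal_disclosure); with O(review_manifest) we get O(seal_disclosure).
The contrapositive of premise 4 (O(not post_bond -> not seal_disclosure)) is O(seal_disclosure -> post_bond), and O(seal_disclosure) is already established, so O(post_bond).
Premise 10, O(not archive_blueprint -> not post_bond), contraposes to O(post_bond -> archive_blueprint); with O(post_bond) we get O(archive_blueprint).
Premise 5, O(archive_protocol -> not archive_blueprint), contraposes to O(archive_blueprint -> not archive_protocol); with O(archive_blueprint) we get O(not archive_protocol).
Premises 2, 6, 7, 8, 11, 12 do not contribute to this derivation.
Thus O(not archive_protocol), which is F(archive_protocol): archive_protocol is forbidden.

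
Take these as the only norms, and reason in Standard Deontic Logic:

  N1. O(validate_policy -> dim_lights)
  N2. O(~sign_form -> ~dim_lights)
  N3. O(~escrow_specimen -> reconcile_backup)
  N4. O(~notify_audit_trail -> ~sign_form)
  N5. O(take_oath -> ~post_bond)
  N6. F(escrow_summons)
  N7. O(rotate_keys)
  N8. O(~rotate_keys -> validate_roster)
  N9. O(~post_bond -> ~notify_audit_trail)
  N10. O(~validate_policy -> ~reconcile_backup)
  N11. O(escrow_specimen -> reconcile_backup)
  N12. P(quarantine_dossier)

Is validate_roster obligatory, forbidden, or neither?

Premise 8 is O(~rotate_keys -> validate_roster), but O(~rotate_keys) is not derivable from the premises, so it does not yield O(validate_roster).
No premise or chain of K-axiom applications forces O(validate_roster), and none forces O(~validate_roster). So validate_roster is neither obligatory nor forbidden under these norms.

Neither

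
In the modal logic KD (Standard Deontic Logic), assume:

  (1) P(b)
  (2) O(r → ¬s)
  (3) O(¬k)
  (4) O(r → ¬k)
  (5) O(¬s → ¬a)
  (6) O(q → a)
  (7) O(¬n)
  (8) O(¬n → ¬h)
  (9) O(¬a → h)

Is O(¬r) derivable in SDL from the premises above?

Yes

Premise 7 states O(¬n) outright.
With premise 8, O(¬n → ¬h), the K-axiom yields O(¬h).
The contrapositive of premise 9 (O(¬a → h)) is O(¬h → a), and O(¬h) is already established, so O(a).
Premise 5, O(¬s → ¬a), contraposes to O(a → s); with O(a) we get O(s).
Premise 2, O(r → ¬s), contraposes to O(s → ¬r); with O(s) we get O(¬r).
Premises 1, 3, 4, 6 do not contribute to this derivation.
So O(¬r) follows.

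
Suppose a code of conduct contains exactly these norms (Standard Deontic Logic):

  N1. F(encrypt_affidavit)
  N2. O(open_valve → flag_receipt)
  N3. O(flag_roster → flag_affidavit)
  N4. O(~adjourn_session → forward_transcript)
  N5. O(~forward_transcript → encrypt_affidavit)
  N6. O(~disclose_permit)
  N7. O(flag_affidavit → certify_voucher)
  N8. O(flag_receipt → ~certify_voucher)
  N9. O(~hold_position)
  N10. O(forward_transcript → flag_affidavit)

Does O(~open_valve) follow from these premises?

Yes

F(encrypt_affidavit) at premise 1 means O(~encrypt_affidavit).
The contrapositive of premise 5 (O(~forward_transcript → encrypt_affidavit)) is O(~encrypt_affidavit → forward_transcript), and O(~encrypt_affidavit) is already established, so O(forward_transcript).
Premise 10 is O(forward_transcript → flag_affidavit); since O(forward_transcript), deontic closure gives O(flag_affidavit).
With premise 7, O(flag_affidavit → certify_voucher), the K-axiom yields O(certify_voucher).
Premise 8, O(flag_receipt → ~certify_voucher), contraposes to O(certify_voucher → ~flag_receipt); with O(certify_voucher) we get O(~flag_receipt).
The contrapositive of premise 2 (O(open_valve → flag_receipt)) is O(~flag_receipt → ~open_valve), and O(~flag_receipt) is already established, so O(~open_valve).
Premises 3, 4, 6, 9 do not contribute to this derivation.
So O(~open_valve) follows.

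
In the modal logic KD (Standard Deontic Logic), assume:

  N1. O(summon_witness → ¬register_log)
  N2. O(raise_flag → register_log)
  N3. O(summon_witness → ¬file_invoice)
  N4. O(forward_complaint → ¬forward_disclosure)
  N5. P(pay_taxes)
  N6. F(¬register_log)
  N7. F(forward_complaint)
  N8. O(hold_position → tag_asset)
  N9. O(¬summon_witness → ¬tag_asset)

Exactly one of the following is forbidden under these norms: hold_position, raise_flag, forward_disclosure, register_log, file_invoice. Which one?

hold_position

F(¬register_log) at premise 6 means O(register_log).
Premise 1, O(summon_witness → ¬register_log), contraposes to O(register_log → ¬summon_witness); with O(register_log) we get O(¬summon_witness).
From O(¬summon_witness) and premise 9, O(¬summon_witness → ¬tag_asset), we obtain O(¬tag_asset).
Premise 8 is O(hold_position → tag_asset); contrapositively O(¬tag_asset → ¬hold_position). Since O(¬tag_asset) holds, K gives O(¬hold_position).
So O(¬hold_position) holds, i.e. hold_position is forbidden. None of the other listed options is forbidden under the premises.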